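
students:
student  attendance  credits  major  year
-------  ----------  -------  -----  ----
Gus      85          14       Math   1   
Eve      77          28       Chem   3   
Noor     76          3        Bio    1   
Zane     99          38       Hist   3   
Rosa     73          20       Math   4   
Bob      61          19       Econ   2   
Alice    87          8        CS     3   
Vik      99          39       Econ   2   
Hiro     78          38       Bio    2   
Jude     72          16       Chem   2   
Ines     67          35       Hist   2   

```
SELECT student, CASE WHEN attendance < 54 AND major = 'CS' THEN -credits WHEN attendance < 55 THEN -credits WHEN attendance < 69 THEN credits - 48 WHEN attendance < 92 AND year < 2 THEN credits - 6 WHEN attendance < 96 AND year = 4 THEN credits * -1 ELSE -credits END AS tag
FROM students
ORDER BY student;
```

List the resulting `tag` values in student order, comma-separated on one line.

student=Alice: ELSE → -8
student=Bob: attendance < 69 → -29
student=Eve: ELSE → -28
student=Gus: attendance < 92 AND year < 2 → 8
student=Hiro: ELSE → -38
student=Ines: attendance < 69 → -13
student=Jude: ELSE → -16
student=Noor: attendance < 92 AND year < 2 → -3
student=Rosa: attendance < 96 AND year = 4 → -20
student=Vik: ELSE → -39
student=Zane: ELSE → -38

-8, -29, -28, 8, -38, -13, -16, -3, -20, -39, -38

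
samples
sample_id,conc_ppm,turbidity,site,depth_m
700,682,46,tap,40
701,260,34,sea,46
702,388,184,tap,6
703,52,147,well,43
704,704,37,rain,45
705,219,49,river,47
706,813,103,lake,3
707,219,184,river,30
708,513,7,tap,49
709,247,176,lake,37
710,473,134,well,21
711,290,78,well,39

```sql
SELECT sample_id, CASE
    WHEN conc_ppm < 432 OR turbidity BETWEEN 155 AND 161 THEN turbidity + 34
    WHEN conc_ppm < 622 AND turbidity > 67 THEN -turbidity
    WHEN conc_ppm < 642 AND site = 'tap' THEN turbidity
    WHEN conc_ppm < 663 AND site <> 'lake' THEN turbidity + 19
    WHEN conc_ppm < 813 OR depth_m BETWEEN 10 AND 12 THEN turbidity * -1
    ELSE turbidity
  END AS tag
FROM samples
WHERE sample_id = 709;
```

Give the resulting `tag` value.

210

sample_id = 709: conc_ppm=247, turbidity=176, site=lake, depth_m=37.
conc_ppm < 432 OR turbidity BETWEEN 155 AND 161 → true → 210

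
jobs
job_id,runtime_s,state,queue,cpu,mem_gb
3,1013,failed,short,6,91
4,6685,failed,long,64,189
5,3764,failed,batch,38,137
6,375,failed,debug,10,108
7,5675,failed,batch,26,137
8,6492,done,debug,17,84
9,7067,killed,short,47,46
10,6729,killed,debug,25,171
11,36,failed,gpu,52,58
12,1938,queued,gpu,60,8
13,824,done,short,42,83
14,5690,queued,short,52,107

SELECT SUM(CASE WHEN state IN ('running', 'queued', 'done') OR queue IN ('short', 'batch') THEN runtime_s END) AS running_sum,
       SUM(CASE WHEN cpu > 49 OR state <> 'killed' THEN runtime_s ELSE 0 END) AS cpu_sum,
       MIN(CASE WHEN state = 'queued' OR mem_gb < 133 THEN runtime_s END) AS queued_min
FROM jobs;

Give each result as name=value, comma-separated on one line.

[running_sum: state IN ('running', 'queued', 'done') OR queue IN ('short', 'batch')]
job_id=3: ✓ → 1013
job_id=4: ✗
job_id=5: ✓ → 3764
job_id=6: ✗
job_id=7: ✓ → 5675
job_id=8: ✓ → 6492
job_id=9: ✓ → 7067
job_id=10: ✗
job_id=11: ✗
job_id=12: ✓ → 1938
job_id=13: ✓ → 824
job_id=14: ✓ → 5690
running_sum = 1013 + 3764 + 5675 + 6492 + 7067 + 1938 + 824 + 5690 = 32463
—
[cpu_sum: cpu > 49 OR state <> 'killed']
job_id=3: ✓ → 1013
job_id=4: ✓ → 6685
job_id=5: ✓ → 3764
job_id=6: ✓ → 375
job_id=7: ✓ → 5675
job_id=8: ✓ → 6492
job_id=9: ✗
job_id=10: ✗
job_id=11: ✓ → 36
job_id=12: ✓ → 1938
job_id=13: ✓ → 824
job_id=14: ✓ → 5690
cpu_sum = 1013 + 6685 + 3764 + 375 + 5675 + 6492 + 36 + 1938 + 824 + 5690 = 32492
—
[queued_min: state = 'queued' OR mem_gb < 133]
job_id=3: ✓ → 1013
job_id=4: ✗
job_id=5: ✗
job_id=6: ✓ → 375
job_id=7: ✗
job_id=8: ✓ → 6492
job_id=9: ✓ → 7067
job_id=10: ✗
job_id=11: ✓ → 36
job_id=12: ✓ → 1938
job_id=13: ✓ → 824
job_id=14: ✓ → 5690
queued_min = MIN(1013, 375, 6492, 7067, 36, 1938, 824, 5690) = 36

running_sum=32463, cpu_sum=32492, queued_min=36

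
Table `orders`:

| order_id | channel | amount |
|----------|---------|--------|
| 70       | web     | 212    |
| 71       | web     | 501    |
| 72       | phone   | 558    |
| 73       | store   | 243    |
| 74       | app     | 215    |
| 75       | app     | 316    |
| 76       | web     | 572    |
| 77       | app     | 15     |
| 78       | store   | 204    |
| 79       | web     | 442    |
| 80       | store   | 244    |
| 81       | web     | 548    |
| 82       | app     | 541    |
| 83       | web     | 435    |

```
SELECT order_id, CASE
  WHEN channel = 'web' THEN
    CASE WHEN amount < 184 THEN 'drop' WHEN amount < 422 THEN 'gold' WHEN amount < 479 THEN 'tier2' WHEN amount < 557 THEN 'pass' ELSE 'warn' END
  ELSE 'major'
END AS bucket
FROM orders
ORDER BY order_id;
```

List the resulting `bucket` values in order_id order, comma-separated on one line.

gold, pass, major, major, major, major, warn, major, major, tier2, major, pass, major, tier2

order_id=70: channel='web' → inner[amount < 422] → gold
order_id=71: channel='web' → inner[amount < 557] → pass
order_id=72: channel='phone' → outer ELSE → major
order_id=73: channel='store' → outer ELSE → major
order_id=74: channel='app' → outer ELSE → major
order_id=75: channel='app' → outer ELSE → major
order_id=76: channel='web' → inner[ELSE] → warn
order_id=77: channel='app' → outer ELSE → major
order_id=78: channel='store' → outer ELSE → major
order_id=79: channel='web' → inner[amount < 479] → tier2
order_id=80: channel='store' → outer ELSE → major
order_id=81: channel='web' → inner[amount < 557] → pass
order_id=82: channel='app' → outer ELSE → major
order_id=83: channel='web' → inner[amount < 479] → tier2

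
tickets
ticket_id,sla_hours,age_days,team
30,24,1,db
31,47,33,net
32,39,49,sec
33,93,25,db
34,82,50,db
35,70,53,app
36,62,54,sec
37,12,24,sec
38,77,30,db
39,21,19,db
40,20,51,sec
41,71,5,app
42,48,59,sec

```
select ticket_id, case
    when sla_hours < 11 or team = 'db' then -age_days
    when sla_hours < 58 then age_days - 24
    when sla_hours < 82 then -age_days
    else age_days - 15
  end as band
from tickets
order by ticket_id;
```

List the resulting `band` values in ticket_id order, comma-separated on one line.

ticket_id=30: sla_hours < 11 or team = 'db' → -1
ticket_id=31: sla_hours < 58 → 9
ticket_id=32: sla_hours < 58 → 25
ticket_id=33: sla_hours < 11 or team = 'db' → -25
ticket_id=34: sla_hours < 11 or team = 'db' → -50
ticket_id=35: sla_hours < 82 → -53
ticket_id=36: sla_hours < 82 → -54
ticket_id=37: sla_hours < 58 → 0
ticket_id=38: sla_hours < 11 or team = 'db' → -30
ticket_id=39: sla_hours < 11 or team = 'db' → -19
ticket_id=40: sla_hours < 58 → 27
ticket_id=41: sla_hours < 82 → -5
ticket_id=42: sla_hours < 58 → 35

-1, 9, 25, -25, -50, -53, -54, 0, -30, -19, 27, -5, 35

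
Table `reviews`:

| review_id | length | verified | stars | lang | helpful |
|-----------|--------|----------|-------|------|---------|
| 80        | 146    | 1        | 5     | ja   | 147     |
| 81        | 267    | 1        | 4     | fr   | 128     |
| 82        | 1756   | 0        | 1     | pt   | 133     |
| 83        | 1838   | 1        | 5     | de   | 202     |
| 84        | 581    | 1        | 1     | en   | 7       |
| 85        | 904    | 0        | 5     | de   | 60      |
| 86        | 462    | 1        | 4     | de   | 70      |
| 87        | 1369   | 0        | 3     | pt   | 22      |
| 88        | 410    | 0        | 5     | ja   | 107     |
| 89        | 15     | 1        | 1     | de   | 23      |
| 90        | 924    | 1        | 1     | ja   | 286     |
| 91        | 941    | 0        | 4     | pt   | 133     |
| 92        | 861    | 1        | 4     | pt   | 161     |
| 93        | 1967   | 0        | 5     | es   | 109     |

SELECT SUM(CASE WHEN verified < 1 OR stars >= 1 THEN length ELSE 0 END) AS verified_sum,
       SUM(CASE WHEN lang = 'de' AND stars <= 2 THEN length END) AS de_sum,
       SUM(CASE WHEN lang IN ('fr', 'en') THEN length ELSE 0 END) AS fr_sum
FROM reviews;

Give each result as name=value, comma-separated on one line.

verified_sum=12441, de_sum=15, fr_sum=848

[verified_sum: verified < 1 OR stars >= 1]
review_id=80: ✓ → 146
review_id=81: ✓ → 267
review_id=82: ✓ → 1756
review_id=83: ✓ → 1838
review_id=84: ✓ → 581
review_id=85: ✓ → 904
review_id=86: ✓ → 462
review_id=87: ✓ → 1369
review_id=88: ✓ → 410
review_id=89: ✓ → 15
review_id=90: ✓ → 924
review_id=91: ✓ → 941
review_id=92: ✓ → 861
review_id=93: ✓ → 1967
verified_sum = 146 + 267 + 1756 + 1838 + 581 + 904 + 462 + 1369 + 410 + 15 + 924 + 941 + 861 + 1967 = 12441
—
[de_sum: lang = 'de' AND stars <= 2]
review_id=80: ✗
review_id=81: ✗
review_id=82: ✗
review_id=83: ✗
review_id=84: ✗
review_id=85: ✗
review_id=86: ✗
review_id=87: ✗
review_id=88: ✗
review_id=89: ✓ → 15
review_id=90: ✗
review_id=91: ✗
review_id=92: ✗
review_id=93: ✗
de_sum = 15
—
[fr_sum: lang IN ('fr', 'en')]
review_id=80: ✗
review_id=81: ✓ → 267
review_id=82: ✗
review_id=83: ✗
review_id=84: ✓ → 581
review_id=85: ✗
review_id=86: ✗
review_id=87: ✗
review_id=88: ✗
review_id=89: ✗
review_id=90: ✗
review_id=91: ✗
review_id=92: ✗
review_id=93: ✗
fr_sum = 267 + 581 = 848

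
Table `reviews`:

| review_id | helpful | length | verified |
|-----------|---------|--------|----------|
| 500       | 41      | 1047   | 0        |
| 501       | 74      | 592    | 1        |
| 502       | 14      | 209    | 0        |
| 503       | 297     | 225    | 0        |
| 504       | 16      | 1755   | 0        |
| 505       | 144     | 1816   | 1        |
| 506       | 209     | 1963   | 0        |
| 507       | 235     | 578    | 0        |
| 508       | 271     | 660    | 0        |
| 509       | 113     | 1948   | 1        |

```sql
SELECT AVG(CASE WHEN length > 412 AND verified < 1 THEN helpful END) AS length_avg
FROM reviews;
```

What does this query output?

154.4

review_id=500: ✓ → 41
review_id=501: ✗
review_id=502: ✗
review_id=503: ✗
review_id=504: ✓ → 16
review_id=505: ✗
review_id=506: ✓ → 209
review_id=507: ✓ → 235
review_id=508: ✓ → 271
review_id=509: ✗
length_avg = (41 + 16 + 209 + 235 + 271) / 5 = 154.4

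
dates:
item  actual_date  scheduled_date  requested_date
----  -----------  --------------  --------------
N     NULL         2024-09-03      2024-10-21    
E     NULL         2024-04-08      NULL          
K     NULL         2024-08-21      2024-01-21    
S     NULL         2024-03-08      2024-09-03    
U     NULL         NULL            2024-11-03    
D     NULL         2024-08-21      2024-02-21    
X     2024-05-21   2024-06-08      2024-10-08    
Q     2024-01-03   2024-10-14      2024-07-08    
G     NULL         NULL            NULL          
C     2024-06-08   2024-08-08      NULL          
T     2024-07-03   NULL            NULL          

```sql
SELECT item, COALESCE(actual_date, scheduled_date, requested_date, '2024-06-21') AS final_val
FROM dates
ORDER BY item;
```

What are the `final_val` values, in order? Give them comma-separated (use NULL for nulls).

2024-06-08, 2024-08-21, 2024-04-08, 2024-06-21, 2024-08-21, 2024-09-03, 2024-01-03, 2024-03-08, 2024-07-03, 2024-11-03, 2024-05-21

item=C: actual_date=2024-06-08 → 2024-06-08
item=D: actual_date=NULL, scheduled_date=2024-08-21 → 2024-08-21
item=E: actual_date=NULL, scheduled_date=2024-04-08 → 2024-04-08
item=G: actual_date=NULL, scheduled_date=NULL, requested_date=NULL, → literal 2024-06-21 → 2024-06-21
item=K: actual_date=NULL, scheduled_date=2024-08-21 → 2024-08-21
item=N: actual_date=NULL, scheduled_date=2024-09-03 → 2024-09-03
item=Q: actual_date=2024-01-03 → 2024-01-03
item=S: actual_date=NULL, scheduled_date=2024-03-08 → 2024-03-08
item=T: actual_date=2024-07-03 → 2024-07-03
item=U: actual_date=NULL, scheduled_date=NULL, requested_date=2024-11-03 → 2024-11-03
item=X: actual_date=2024-05-21 → 2024-05-21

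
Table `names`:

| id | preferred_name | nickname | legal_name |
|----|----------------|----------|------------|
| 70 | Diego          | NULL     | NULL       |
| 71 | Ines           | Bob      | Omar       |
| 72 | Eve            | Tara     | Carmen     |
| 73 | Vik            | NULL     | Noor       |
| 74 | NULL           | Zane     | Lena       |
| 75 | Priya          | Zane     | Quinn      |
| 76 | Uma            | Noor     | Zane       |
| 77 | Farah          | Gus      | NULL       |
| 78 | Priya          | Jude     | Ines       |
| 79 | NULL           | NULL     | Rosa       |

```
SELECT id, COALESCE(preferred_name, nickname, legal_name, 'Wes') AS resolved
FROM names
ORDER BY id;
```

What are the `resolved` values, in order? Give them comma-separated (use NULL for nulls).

id=70: preferred_name=Diego → Diego
id=71: preferred_name=Ines → Ines
id=72: preferred_name=Eve → Eve
id=73: preferred_name=Vik → Vik
id=74: preferred_name=NULL, nickname=Zane → Zane
id=75: preferred_name=Priya → Priya
id=76: preferred_name=Uma → Uma
id=77: preferred_name=Farah → Farah
id=78: preferred_name=Priya → Priya
id=79: preferred_name=NULL, nickname=NULL, legal_name=Rosa → Rosa

Diego, Ines, Eve, Vik, Zane, Priya, Uma, Farah, Priya, Rosa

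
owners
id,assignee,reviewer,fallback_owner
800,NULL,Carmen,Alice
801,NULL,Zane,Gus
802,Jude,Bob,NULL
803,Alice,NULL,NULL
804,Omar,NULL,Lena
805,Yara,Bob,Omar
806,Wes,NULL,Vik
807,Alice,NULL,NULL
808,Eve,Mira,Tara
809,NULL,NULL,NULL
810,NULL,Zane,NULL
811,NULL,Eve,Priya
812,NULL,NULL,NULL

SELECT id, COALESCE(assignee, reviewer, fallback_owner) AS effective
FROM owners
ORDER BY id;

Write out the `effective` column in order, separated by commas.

id=800: assignee=NULL, reviewer=Carmen → Carmen
id=801: assignee=NULL, reviewer=Zane → Zane
id=802: assignee=Jude → Jude
id=803: assignee=Alice → Alice
id=804: assignee=Omar → Omar
id=805: assignee=Yara → Yara
id=806: assignee=Wes → Wes
id=807: assignee=Alice → Alice
id=808: assignee=Eve → Eve
id=809: assignee=NULL, reviewer=NULL, fallback_owner=NULL (all NULL) → NULL
id=810: assignee=NULL, reviewer=Zane → Zane
id=811: assignee=NULL, reviewer=Eve → Eve
id=812: assignee=NULL, reviewer=NULL, fallback_owner=NULL (all NULL) → NULL

Carmen, Zane, Jude, Alice, Omar, Yara, Wes, Alice, Eve, NULL, Zane, Eve, NULL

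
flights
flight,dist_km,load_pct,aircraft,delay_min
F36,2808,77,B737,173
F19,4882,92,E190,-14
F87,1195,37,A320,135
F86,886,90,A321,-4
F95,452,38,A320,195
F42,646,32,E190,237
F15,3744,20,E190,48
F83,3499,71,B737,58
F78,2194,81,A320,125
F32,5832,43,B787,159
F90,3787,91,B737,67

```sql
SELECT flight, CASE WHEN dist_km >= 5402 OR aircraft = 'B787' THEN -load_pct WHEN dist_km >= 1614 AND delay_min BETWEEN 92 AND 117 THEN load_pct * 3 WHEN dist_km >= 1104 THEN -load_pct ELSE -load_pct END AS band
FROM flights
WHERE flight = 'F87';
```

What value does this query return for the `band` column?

flight = F87: dist_km=1195, load_pct=37, aircraft=A320, delay_min=135.
dist_km >= 5402 OR aircraft = 'B787' → false
dist_km >= 1614 AND delay_min BETWEEN 92 AND 117 → false
dist_km >= 1104 → true → -37

-37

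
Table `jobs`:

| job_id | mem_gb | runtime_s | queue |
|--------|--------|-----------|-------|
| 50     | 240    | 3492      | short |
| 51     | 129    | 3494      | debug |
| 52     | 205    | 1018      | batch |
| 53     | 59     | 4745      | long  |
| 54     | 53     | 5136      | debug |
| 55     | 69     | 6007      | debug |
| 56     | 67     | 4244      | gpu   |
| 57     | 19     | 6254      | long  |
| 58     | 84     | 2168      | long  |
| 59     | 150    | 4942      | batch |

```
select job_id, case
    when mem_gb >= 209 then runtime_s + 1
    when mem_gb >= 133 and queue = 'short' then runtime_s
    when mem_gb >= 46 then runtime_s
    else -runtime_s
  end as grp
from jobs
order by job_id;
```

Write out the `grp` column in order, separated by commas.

3493, 3494, 1018, 4745, 5136, 6007, 4244, -6254, 2168, 4942

job_id=50: mem_gb >= 209 → 3493
job_id=51: mem_gb >= 46 → 3494
job_id=52: mem_gb >= 46 → 1018
job_id=53: mem_gb >= 46 → 4745
job_id=54: mem_gb >= 46 → 5136
job_id=55: mem_gb >= 46 → 6007
job_id=56: mem_gb >= 46 → 4244
job_id=57: ELSE → -6254
job_id=58: mem_gb >= 46 → 2168
job_id=59: mem_gb >= 46 → 4942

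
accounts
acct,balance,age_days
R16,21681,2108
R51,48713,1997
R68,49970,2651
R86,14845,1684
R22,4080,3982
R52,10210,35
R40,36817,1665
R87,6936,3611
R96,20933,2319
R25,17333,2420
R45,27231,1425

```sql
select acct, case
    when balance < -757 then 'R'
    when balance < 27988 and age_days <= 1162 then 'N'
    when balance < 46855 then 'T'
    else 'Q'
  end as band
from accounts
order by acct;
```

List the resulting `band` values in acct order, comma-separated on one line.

acct=R16: balance < 46855 → T
acct=R22: balance < 46855 → T
acct=R25: balance < 46855 → T
acct=R40: balance < 46855 → T
acct=R45: balance < 46855 → T
acct=R51: ELSE → Q
acct=R52: balance < 27988 and age_days <= 1162 → N
acct=R68: ELSE → Q
acct=R86: balance < 46855 → T
acct=R87: balance < 46855 → T
acct=R96: balance < 46855 → T

T, T, T, T, T, Q, N, Q, T, T, T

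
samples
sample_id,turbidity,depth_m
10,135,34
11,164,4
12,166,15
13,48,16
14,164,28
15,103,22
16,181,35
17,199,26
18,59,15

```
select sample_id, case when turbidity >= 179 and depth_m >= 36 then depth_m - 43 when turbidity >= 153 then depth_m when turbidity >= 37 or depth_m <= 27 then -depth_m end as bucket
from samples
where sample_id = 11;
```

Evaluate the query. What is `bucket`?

sample_id = 11: turbidity=164, depth_m=4.
turbidity >= 179 and depth_m >= 36 → false
turbidity >= 153 → true → 4

4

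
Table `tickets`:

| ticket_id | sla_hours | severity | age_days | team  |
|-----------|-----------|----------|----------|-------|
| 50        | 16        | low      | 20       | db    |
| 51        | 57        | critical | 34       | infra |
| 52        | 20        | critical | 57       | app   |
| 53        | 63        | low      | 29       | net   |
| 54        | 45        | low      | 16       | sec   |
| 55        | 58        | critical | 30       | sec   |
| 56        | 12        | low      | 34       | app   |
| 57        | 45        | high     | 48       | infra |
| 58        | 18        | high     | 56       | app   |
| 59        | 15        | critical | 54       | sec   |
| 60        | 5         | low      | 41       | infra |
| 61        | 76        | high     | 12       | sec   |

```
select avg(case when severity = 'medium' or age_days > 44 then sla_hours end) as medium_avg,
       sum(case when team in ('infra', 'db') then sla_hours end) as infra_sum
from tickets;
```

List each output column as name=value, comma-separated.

[medium_avg: severity = 'medium' or age_days > 44]
ticket_id=50: ✗
ticket_id=51: ✗
ticket_id=52: ✓ → 20
ticket_id=53: ✗
ticket_id=54: ✗
ticket_id=55: ✗
ticket_id=56: ✗
ticket_id=57: ✓ → 45
ticket_id=58: ✓ → 18
ticket_id=59: ✓ → 15
ticket_id=60: ✗
ticket_id=61: ✗
medium_avg = (20 + 45 + 18 + 15) / 4 = 24.5
—
[infra_sum: team in ('infra', 'db')]
ticket_id=50: ✓ → 16
ticket_id=51: ✓ → 57
ticket_id=52: ✗
ticket_id=53: ✗
ticket_id=54: ✗
ticket_id=55: ✗
ticket_id=56: ✗
ticket_id=57: ✓ → 45
ticket_id=58: ✗
ticket_id=59: ✗
ticket_id=60: ✓ → 5
ticket_id=61: ✗
infra_sum = 16 + 57 + 45 + 5 = 123

medium_avg=24.5, infra_sum=123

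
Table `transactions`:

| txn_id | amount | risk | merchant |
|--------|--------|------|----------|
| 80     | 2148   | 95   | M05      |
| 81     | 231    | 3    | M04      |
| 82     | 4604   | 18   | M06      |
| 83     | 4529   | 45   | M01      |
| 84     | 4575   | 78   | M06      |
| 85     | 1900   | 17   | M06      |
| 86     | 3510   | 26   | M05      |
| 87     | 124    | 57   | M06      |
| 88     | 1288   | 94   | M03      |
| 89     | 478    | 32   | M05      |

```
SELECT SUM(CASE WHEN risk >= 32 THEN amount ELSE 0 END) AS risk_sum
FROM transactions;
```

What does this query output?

13142

txn_id=80: ✓ → 2148
txn_id=81: ✗
txn_id=82: ✗
txn_id=83: ✓ → 4529
txn_id=84: ✓ → 4575
txn_id=85: ✗
txn_id=86: ✗
txn_id=87: ✓ → 124
txn_id=88: ✓ → 1288
txn_id=89: ✓ → 478
risk_sum = 2148 + 4529 + 4575 + 124 + 1288 + 478 = 13142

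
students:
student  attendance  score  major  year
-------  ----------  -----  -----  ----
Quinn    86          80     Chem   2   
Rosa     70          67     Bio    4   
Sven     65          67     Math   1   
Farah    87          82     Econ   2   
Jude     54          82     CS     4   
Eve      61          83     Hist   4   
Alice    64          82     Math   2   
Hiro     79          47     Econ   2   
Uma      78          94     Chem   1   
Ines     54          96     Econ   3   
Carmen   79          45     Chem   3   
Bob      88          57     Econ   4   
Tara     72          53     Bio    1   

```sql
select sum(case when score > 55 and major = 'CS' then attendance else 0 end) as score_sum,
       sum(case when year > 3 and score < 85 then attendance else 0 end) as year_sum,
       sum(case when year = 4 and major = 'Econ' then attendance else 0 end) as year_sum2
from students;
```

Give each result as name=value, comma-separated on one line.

[score_sum: score > 55 and major = 'CS']
student=Quinn: ✗
student=Rosa: ✗
student=Sven: ✗
student=Farah: ✗
student=Jude: ✓ → 54
student=Eve: ✗
student=Alice: ✗
student=Hiro: ✗
student=Uma: ✗
student=Ines: ✗
student=Carmen: ✗
student=Bob: ✗
student=Tara: ✗
score_sum = 54
—
[year_sum: year > 3 and score < 85]
student=Quinn: ✗
student=Rosa: ✓ → 70
student=Sven: ✗
student=Farah: ✗
student=Jude: ✓ → 54
student=Eve: ✓ → 61
student=Alice: ✗
student=Hiro: ✗
student=Uma: ✗
student=Ines: ✗
student=Carmen: ✗
student=Bob: ✓ → 88
student=Tara: ✗
year_sum = 70 + 54 + 61 + 88 = 273
—
[year_sum2: year = 4 and major = 'Econ']
student=Quinn: ✗
student=Rosa: ✗
student=Sven: ✗
student=Farah: ✗
student=Jude: ✗
student=Eve: ✗
student=Alice: ✗
student=Hiro: ✗
student=Uma: ✗
student=Ines: ✗
student=Carmen: ✗
student=Bob: ✓ → 88
student=Tara: ✗
year_sum2 = 88

score_sum=54, year_sum=273, year_sum2=88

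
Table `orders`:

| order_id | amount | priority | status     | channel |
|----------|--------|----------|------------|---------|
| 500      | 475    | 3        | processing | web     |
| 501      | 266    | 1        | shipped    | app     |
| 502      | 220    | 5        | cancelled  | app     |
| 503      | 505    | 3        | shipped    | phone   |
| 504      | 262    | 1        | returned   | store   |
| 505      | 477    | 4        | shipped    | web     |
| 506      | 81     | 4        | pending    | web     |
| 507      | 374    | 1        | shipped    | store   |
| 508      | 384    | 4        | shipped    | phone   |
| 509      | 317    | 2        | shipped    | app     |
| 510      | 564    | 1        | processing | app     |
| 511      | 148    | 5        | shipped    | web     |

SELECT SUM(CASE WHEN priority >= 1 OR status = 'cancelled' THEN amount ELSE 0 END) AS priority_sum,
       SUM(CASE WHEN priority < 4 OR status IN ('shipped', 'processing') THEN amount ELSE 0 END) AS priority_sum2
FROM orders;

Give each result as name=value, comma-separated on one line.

priority_sum=4073, priority_sum2=3772

[priority_sum: priority >= 1 OR status = 'cancelled']
order_id=500: ✓ → 475
order_id=501: ✓ → 266
order_id=502: ✓ → 220
order_id=503: ✓ → 505
order_id=504: ✓ → 262
order_id=505: ✓ → 477
order_id=506: ✓ → 81
order_id=507: ✓ → 374
order_id=508: ✓ → 384
order_id=509: ✓ → 317
order_id=510: ✓ → 564
order_id=511: ✓ → 148
priority_sum = 475 + 266 + 220 + 505 + 262 + 477 + 81 + 374 + 384 + 317 + 564 + 148 = 4073
—
[priority_sum2: priority < 4 OR status IN ('shipped', 'processing')]
order_id=500: ✓ → 475
order_id=501: ✓ → 266
order_id=502: ✗
order_id=503: ✓ → 505
order_id=504: ✓ → 262
order_id=505: ✓ → 477
order_id=506: ✗
order_id=507: ✓ → 374
order_id=508: ✓ → 384
order_id=509: ✓ → 317
order_id=510: ✓ → 564
order_id=511: ✓ → 148
priority_sum2 = 475 + 266 + 505 + 262 + 477 + 374 + 384 + 317 + 564 + 148 = 3772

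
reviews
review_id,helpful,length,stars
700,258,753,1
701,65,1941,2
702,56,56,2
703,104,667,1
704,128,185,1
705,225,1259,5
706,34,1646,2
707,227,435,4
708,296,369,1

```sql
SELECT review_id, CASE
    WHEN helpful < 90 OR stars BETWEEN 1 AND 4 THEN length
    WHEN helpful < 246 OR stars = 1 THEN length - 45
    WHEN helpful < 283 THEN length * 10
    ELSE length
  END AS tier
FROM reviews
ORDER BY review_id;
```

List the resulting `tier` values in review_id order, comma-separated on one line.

review_id=700: helpful < 90 OR stars BETWEEN 1 AND 4 → 753
review_id=701: helpful < 90 OR stars BETWEEN 1 AND 4 → 1941
review_id=702: helpful < 90 OR stars BETWEEN 1 AND 4 → 56
review_id=703: helpful < 90 OR stars BETWEEN 1 AND 4 → 667
review_id=704: helpful < 90 OR stars BETWEEN 1 AND 4 → 185
review_id=705: helpful < 246 OR stars = 1 → 1214
review_id=706: helpful < 90 OR stars BETWEEN 1 AND 4 → 1646
review_id=707: helpful < 90 OR stars BETWEEN 1 AND 4 → 435
review_id=708: helpful < 90 OR stars BETWEEN 1 AND 4 → 369

753, 1941, 56, 667, 185, 1214, 1646, 435, 369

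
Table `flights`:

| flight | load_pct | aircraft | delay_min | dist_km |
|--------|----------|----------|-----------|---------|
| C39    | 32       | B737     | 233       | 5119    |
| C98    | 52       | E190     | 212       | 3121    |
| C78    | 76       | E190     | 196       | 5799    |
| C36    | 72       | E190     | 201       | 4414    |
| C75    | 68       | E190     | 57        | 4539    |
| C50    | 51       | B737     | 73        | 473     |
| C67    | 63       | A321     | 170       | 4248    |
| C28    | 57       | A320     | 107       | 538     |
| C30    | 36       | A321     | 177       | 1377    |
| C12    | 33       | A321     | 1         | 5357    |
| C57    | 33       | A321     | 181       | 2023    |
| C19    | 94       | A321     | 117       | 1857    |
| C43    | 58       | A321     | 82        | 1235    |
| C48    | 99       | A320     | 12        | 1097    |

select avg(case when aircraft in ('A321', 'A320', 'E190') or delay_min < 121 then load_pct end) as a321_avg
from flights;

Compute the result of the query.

flight=C39: ✗
flight=C98: ✓ → 52
flight=C78: ✓ → 76
flight=C36: ✓ → 72
flight=C75: ✓ → 68
flight=C50: ✓ → 51
flight=C67: ✓ → 63
flight=C28: ✓ → 57
flight=C30: ✓ → 36
flight=C12: ✓ → 33
flight=C57: ✓ → 33
flight=C19: ✓ → 94
flight=C43: ✓ → 58
flight=C48: ✓ → 99
a321_avg = (52 + 76 + 72 + 68 + 51 + 63 + 57 + 36 + 33 + 33 + 94 + 58 + 99) / 13 = 60.9230769231

60.9230769231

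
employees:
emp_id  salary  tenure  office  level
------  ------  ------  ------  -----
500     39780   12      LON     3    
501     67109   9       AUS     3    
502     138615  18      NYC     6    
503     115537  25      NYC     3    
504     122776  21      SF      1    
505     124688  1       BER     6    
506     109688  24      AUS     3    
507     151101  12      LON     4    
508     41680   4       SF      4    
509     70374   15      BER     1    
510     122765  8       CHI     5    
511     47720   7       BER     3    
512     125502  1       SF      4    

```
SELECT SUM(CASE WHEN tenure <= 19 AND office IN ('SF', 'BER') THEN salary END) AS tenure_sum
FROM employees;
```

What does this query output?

emp_id=500: ✗
emp_id=501: ✗
emp_id=502: ✗
emp_id=503: ✗
emp_id=504: ✗
emp_id=505: ✓ → 124688
emp_id=506: ✗
emp_id=507: ✗
emp_id=508: ✓ → 41680
emp_id=509: ✓ → 70374
emp_id=510: ✗
emp_id=511: ✓ → 47720
emp_id=512: ✓ → 125502
tenure_sum = 124688 + 41680 + 70374 + 47720 + 125502 = 409964

409964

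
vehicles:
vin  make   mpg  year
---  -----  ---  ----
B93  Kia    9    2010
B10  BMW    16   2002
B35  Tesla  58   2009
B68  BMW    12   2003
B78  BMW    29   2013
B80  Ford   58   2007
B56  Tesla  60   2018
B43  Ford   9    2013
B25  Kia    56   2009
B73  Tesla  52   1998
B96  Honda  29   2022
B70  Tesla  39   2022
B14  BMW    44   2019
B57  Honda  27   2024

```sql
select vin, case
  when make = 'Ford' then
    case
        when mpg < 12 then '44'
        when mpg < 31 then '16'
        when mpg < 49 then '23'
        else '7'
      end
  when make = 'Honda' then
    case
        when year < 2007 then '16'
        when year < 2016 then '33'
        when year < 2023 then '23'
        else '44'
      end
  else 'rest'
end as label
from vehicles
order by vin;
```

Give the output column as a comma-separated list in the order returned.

rest, rest, rest, rest, 44, rest, 44, rest, rest, rest, rest, 7, rest, 23

vin=B10: make='BMW' → outer ELSE → rest
vin=B14: make='BMW' → outer ELSE → rest
vin=B25: make='Kia' → outer ELSE → rest
vin=B35: make='Tesla' → outer ELSE → rest
vin=B43: make='Ford' → inner[mpg < 12] → 44
vin=B56: make='Tesla' → outer ELSE → rest
vin=B57: make='Honda' → inner[ELSE] → 44
vin=B68: make='BMW' → outer ELSE → rest
vin=B70: make='Tesla' → outer ELSE → rest
vin=B73: make='Tesla' → outer ELSE → rest
vin=B78: make='BMW' → outer ELSE → rest
vin=B80: make='Ford' → inner[ELSE] → 7
vin=B93: make='Kia' → outer ELSE → rest
vin=B96: make='Honda' → inner[year < 2023] → 23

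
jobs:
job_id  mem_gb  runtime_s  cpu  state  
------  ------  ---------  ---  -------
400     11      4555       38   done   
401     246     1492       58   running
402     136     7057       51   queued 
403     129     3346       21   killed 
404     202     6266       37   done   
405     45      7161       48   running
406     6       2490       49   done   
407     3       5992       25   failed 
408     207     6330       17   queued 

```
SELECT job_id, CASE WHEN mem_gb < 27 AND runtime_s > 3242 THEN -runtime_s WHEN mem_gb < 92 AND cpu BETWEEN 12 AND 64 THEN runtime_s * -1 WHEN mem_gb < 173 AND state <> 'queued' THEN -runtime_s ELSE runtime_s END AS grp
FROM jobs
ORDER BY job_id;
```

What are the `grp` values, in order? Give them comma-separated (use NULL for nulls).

-4555, 1492, 7057, -3346, 6266, -7161, -2490, -5992, 6330

job_id=400: mem_gb < 27 AND runtime_s > 3242 → -4555
job_id=401: ELSE → 1492
job_id=402: ELSE → 7057
job_id=403: mem_gb < 173 AND state <> 'queued' → -3346
job_id=404: ELSE → 6266
job_id=405: mem_gb < 92 AND cpu BETWEEN 12 AND 64 → -7161
job_id=406: mem_gb < 92 AND cpu BETWEEN 12 AND 64 → -2490
job_id=407: mem_gb < 27 AND runtime_s > 3242 → -5992
job_id=408: ELSE → 6330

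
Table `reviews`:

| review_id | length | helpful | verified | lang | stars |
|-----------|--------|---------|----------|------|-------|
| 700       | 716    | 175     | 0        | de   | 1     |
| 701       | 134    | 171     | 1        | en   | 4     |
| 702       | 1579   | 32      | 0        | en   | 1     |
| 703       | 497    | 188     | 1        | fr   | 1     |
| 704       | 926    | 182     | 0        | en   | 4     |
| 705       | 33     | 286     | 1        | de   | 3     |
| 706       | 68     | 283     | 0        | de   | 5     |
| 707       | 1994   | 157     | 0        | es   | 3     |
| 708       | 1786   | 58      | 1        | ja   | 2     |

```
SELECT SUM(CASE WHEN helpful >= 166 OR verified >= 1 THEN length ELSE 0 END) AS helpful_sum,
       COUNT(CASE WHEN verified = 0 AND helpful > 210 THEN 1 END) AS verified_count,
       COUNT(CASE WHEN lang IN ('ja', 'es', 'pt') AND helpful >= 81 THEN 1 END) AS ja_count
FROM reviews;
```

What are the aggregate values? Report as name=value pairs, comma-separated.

[helpful_sum: helpful >= 166 OR verified >= 1]
review_id=700: ✓ → 716
review_id=701: ✓ → 134
review_id=702: ✗
review_id=703: ✓ → 497
review_id=704: ✓ → 926
review_id=705: ✓ → 33
review_id=706: ✓ → 68
review_id=707: ✗
review_id=708: ✓ → 1786
helpful_sum = 716 + 134 + 497 + 926 + 33 + 68 + 1786 = 4160
—
[verified_count: verified = 0 AND helpful > 210]
review_id=700: ✗
review_id=701: ✗
review_id=702: ✗
review_id=703: ✗
review_id=704: ✗
review_id=705: ✗
review_id=706: ✓ → 1
review_id=707: ✗
review_id=708: ✗
verified_count = COUNT(1) = 1
—
[ja_count: lang IN ('ja', 'es', 'pt') AND helpful >= 81]
review_id=700: ✗
review_id=701: ✗
review_id=702: ✗
review_id=703: ✗
review_id=704: ✗
review_id=705: ✗
review_id=706: ✗
review_id=707: ✓ → 1
review_id=708: ✗
ja_count = COUNT(1) = 1

helpful_sum=4160, verified_count=1, ja_count=1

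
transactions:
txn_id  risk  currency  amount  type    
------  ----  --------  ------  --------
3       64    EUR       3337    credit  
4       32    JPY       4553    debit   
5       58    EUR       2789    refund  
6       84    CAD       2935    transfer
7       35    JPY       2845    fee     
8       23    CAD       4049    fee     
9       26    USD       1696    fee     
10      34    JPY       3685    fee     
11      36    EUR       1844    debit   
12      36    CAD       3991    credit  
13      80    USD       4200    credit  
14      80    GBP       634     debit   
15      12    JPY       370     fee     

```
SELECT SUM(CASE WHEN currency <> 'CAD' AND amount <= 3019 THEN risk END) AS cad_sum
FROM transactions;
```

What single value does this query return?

247

txn_id=3: ✗
txn_id=4: ✗
txn_id=5: ✓ → 58
txn_id=6: ✗
txn_id=7: ✓ → 35
txn_id=8: ✗
txn_id=9: ✓ → 26
txn_id=10: ✗
txn_id=11: ✓ → 36
txn_id=12: ✗
txn_id=13: ✗
txn_id=14: ✓ → 80
txn_id=15: ✓ → 12
cad_sum = 58 + 35 + 26 + 36 + 80 + 12 = 247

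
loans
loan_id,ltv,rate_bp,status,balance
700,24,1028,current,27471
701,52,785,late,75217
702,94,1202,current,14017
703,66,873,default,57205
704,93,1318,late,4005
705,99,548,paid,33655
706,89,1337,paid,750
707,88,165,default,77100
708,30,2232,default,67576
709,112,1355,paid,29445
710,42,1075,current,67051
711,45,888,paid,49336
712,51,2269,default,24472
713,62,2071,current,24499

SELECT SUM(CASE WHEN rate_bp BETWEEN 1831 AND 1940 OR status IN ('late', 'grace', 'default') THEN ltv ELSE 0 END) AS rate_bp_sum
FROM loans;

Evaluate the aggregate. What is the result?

loan_id=700: ✗
loan_id=701: ✓ → 52
loan_id=702: ✗
loan_id=703: ✓ → 66
loan_id=704: ✓ → 93
loan_id=705: ✗
loan_id=706: ✗
loan_id=707: ✓ → 88
loan_id=708: ✓ → 30
loan_id=709: ✗
loan_id=710: ✗
loan_id=711: ✗
loan_id=712: ✓ → 51
loan_id=713: ✗
rate_bp_sum = 52 + 66 + 93 + 88 + 30 + 51 = 380

380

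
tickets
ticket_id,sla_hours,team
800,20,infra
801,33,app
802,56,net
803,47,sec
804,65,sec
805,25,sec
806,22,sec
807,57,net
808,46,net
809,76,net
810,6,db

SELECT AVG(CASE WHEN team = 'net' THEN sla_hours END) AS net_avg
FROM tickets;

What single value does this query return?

ticket_id=800: ✗
ticket_id=801: ✗
ticket_id=802: ✓ → 56
ticket_id=803: ✗
ticket_id=804: ✗
ticket_id=805: ✗
ticket_id=806: ✗
ticket_id=807: ✓ → 57
ticket_id=808: ✓ → 46
ticket_id=809: ✓ → 76
ticket_id=810: ✗
net_avg = (56 + 57 + 46 + 76) / 4 = 58.75

58.75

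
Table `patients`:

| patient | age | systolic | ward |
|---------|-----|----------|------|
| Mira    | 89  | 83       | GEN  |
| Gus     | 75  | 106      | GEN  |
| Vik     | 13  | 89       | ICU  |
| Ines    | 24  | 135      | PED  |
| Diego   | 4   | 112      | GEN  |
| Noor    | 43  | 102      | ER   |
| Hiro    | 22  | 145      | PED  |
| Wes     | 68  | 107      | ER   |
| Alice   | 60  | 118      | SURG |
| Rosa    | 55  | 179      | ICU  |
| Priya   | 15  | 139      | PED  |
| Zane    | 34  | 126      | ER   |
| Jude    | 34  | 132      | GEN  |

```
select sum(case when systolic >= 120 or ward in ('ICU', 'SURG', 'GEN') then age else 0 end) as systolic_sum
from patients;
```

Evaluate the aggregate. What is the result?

425

patient=Mira: ✓ → 89
patient=Gus: ✓ → 75
patient=Vik: ✓ → 13
patient=Ines: ✓ → 24
patient=Diego: ✓ → 4
patient=Noor: ✗
patient=Hiro: ✓ → 22
patient=Wes: ✗
patient=Alice: ✓ → 60
patient=Rosa: ✓ → 55
patient=Priya: ✓ → 15
patient=Zane: ✓ → 34
patient=Jude: ✓ → 34
systolic_sum = 89 + 75 + 13 + 24 + 4 + 22 + 60 + 55 + 15 + 34 + 34 = 425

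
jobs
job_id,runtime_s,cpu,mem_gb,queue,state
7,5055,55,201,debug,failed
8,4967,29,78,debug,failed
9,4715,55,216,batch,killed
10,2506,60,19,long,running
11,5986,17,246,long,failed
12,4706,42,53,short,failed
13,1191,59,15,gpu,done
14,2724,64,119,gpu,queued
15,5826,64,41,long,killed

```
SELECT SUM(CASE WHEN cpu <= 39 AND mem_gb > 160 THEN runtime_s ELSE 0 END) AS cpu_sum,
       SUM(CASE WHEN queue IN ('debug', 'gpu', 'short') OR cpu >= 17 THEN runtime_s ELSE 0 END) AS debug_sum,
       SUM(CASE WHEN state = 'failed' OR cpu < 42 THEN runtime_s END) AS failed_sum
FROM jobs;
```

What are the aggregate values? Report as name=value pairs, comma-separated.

cpu_sum=5986, debug_sum=37676, failed_sum=20714

[cpu_sum: cpu <= 39 AND mem_gb > 160]
job_id=7: ✗
job_id=8: ✗
job_id=9: ✗
job_id=10: ✗
job_id=11: ✓ → 5986
job_id=12: ✗
job_id=13: ✗
job_id=14: ✗
job_id=15: ✗
cpu_sum = 5986
—
[debug_sum: queue IN ('debug', 'gpu', 'short') OR cpu >= 17]
job_id=7: ✓ → 5055
job_id=8: ✓ → 4967
job_id=9: ✓ → 4715
job_id=10: ✓ → 2506
job_id=11: ✓ → 5986
job_id=12: ✓ → 4706
job_id=13: ✓ → 1191
job_id=14: ✓ → 2724
job_id=15: ✓ → 5826
debug_sum = 5055 + 4967 + 4715 + 2506 + 5986 + 4706 + 1191 + 2724 + 5826 = 37676
—
[failed_sum: state = 'failed' OR cpu < 42]
job_id=7: ✓ → 5055
job_id=8: ✓ → 4967
job_id=9: ✗
job_id=10: ✗
job_id=11: ✓ → 5986
job_id=12: ✓ → 4706
job_id=13: ✗
job_id=14: ✗
job_id=15: ✗
failed_sum = 5055 + 4967 + 5986 + 4706 = 20714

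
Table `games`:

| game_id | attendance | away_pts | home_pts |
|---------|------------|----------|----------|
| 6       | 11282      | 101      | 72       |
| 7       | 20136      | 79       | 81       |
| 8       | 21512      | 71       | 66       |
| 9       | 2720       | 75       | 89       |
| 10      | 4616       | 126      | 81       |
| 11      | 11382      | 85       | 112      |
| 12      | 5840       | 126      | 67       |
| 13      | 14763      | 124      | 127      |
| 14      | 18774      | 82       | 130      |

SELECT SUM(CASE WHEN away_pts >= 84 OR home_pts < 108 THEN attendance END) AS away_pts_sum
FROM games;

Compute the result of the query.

game_id=6: ✓ → 11282
game_id=7: ✓ → 20136
game_id=8: ✓ → 21512
game_id=9: ✓ → 2720
game_id=10: ✓ → 4616
game_id=11: ✓ → 11382
game_id=12: ✓ → 5840
game_id=13: ✓ → 14763
game_id=14: ✗
away_pts_sum = 11282 + 20136 + 21512 + 2720 + 4616 + 11382 + 5840 + 14763 = 92251

92251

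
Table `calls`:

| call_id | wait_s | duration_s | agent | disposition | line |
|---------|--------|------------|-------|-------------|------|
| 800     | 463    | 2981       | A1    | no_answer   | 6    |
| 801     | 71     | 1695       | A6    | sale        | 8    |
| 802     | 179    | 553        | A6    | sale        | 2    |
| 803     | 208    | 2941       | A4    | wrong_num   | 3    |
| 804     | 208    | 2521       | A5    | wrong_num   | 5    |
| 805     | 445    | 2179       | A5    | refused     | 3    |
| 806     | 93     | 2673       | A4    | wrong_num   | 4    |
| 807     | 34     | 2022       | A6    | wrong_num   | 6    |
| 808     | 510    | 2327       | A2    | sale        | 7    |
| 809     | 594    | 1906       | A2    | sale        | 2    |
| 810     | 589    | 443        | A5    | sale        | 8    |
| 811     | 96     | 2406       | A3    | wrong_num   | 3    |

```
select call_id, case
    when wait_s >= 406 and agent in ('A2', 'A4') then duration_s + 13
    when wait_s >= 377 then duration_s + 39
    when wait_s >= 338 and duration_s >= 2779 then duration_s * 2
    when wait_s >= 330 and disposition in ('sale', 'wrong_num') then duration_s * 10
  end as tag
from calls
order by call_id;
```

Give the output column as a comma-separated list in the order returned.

3020, NULL, NULL, NULL, NULL, 2218, NULL, NULL, 2340, 1919, 482, NULL

call_id=800: wait_s >= 377 → 3020
call_id=801: (no match → NULL) → NULL
call_id=802: (no match → NULL) → NULL
call_id=803: (no match → NULL) → NULL
call_id=804: (no match → NULL) → NULL
call_id=805: wait_s >= 377 → 2218
call_id=806: (no match → NULL) → NULL
call_id=807: (no match → NULL) → NULL
call_id=808: wait_s >= 406 and agent in ('A2', 'A4') → 2340
call_id=809: wait_s >= 406 and agent in ('A2', 'A4') → 1919
call_id=810: wait_s >= 377 → 482
call_id=811: (no match → NULL) → NULL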